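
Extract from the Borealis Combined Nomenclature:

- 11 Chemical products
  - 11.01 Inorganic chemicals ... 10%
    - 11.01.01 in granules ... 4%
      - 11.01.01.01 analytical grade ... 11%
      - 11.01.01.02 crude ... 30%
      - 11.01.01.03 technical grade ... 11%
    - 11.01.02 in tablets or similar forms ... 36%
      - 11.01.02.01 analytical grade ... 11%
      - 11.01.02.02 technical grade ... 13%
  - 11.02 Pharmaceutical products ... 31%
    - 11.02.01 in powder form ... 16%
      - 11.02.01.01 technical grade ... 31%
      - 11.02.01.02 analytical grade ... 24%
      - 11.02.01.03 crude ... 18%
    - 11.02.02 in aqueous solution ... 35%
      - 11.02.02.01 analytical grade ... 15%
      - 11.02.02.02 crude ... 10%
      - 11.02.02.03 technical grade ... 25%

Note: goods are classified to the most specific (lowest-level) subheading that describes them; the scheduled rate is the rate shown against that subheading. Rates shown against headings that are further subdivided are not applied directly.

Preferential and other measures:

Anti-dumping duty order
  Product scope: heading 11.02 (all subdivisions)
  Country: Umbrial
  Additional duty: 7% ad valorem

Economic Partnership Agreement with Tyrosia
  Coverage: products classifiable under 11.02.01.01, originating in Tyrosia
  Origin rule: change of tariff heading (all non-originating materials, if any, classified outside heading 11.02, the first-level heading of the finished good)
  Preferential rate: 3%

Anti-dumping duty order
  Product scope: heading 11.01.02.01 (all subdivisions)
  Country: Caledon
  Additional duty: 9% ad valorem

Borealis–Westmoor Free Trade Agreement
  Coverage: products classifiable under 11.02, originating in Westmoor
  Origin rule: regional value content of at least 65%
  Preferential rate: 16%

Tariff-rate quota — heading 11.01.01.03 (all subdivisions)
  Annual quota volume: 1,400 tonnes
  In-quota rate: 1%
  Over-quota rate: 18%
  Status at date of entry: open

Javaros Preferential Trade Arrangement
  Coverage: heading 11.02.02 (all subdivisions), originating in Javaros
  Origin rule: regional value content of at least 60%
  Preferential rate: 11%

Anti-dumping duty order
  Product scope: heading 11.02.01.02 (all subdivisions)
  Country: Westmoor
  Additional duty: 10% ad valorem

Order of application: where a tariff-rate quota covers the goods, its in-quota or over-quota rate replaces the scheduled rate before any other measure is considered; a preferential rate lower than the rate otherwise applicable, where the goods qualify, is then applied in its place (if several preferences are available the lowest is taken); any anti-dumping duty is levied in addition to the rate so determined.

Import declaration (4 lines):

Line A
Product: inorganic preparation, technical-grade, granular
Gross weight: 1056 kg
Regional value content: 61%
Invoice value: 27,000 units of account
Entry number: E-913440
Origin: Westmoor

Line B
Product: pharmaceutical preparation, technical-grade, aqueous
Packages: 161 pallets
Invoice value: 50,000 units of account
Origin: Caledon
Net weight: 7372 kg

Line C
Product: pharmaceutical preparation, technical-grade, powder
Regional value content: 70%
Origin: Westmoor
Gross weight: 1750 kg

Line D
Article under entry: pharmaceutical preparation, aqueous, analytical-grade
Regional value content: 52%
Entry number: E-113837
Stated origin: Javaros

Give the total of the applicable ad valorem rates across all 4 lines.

Line A: inorganic → 11.01; granular → 11.01.01; technical-grade → 11.01.01.03. Scheduled 11%. quota on 11.01.01.03 open → in-quota 1%; Westmoor agreement on 11.02: 11.01.01.03 not covered. → 1%.
Line B: pharmaceutical → 11.02; aqueous → 11.02.02; technical-grade → 11.02.02.03. Scheduled 25%. No special measure applies. → 25%.
Line C: pharmaceutical → 11.02; powder → 11.02.01; technical-grade → 11.02.01.01. Scheduled 31%. Westmoor agreement on 11.02: RVC ≥ 65% → 16% available; preferential 16%. → 16%.
Line D: pharmaceutical → 11.02; aqueous → 11.02.02; analytical-grade → 11.02.02.01. Scheduled 15%. Javaros agreement on 11.02.02: RVC < 60%. → 15%.
Sum: 1% + 25% + 16% + 15% = 57%.

57%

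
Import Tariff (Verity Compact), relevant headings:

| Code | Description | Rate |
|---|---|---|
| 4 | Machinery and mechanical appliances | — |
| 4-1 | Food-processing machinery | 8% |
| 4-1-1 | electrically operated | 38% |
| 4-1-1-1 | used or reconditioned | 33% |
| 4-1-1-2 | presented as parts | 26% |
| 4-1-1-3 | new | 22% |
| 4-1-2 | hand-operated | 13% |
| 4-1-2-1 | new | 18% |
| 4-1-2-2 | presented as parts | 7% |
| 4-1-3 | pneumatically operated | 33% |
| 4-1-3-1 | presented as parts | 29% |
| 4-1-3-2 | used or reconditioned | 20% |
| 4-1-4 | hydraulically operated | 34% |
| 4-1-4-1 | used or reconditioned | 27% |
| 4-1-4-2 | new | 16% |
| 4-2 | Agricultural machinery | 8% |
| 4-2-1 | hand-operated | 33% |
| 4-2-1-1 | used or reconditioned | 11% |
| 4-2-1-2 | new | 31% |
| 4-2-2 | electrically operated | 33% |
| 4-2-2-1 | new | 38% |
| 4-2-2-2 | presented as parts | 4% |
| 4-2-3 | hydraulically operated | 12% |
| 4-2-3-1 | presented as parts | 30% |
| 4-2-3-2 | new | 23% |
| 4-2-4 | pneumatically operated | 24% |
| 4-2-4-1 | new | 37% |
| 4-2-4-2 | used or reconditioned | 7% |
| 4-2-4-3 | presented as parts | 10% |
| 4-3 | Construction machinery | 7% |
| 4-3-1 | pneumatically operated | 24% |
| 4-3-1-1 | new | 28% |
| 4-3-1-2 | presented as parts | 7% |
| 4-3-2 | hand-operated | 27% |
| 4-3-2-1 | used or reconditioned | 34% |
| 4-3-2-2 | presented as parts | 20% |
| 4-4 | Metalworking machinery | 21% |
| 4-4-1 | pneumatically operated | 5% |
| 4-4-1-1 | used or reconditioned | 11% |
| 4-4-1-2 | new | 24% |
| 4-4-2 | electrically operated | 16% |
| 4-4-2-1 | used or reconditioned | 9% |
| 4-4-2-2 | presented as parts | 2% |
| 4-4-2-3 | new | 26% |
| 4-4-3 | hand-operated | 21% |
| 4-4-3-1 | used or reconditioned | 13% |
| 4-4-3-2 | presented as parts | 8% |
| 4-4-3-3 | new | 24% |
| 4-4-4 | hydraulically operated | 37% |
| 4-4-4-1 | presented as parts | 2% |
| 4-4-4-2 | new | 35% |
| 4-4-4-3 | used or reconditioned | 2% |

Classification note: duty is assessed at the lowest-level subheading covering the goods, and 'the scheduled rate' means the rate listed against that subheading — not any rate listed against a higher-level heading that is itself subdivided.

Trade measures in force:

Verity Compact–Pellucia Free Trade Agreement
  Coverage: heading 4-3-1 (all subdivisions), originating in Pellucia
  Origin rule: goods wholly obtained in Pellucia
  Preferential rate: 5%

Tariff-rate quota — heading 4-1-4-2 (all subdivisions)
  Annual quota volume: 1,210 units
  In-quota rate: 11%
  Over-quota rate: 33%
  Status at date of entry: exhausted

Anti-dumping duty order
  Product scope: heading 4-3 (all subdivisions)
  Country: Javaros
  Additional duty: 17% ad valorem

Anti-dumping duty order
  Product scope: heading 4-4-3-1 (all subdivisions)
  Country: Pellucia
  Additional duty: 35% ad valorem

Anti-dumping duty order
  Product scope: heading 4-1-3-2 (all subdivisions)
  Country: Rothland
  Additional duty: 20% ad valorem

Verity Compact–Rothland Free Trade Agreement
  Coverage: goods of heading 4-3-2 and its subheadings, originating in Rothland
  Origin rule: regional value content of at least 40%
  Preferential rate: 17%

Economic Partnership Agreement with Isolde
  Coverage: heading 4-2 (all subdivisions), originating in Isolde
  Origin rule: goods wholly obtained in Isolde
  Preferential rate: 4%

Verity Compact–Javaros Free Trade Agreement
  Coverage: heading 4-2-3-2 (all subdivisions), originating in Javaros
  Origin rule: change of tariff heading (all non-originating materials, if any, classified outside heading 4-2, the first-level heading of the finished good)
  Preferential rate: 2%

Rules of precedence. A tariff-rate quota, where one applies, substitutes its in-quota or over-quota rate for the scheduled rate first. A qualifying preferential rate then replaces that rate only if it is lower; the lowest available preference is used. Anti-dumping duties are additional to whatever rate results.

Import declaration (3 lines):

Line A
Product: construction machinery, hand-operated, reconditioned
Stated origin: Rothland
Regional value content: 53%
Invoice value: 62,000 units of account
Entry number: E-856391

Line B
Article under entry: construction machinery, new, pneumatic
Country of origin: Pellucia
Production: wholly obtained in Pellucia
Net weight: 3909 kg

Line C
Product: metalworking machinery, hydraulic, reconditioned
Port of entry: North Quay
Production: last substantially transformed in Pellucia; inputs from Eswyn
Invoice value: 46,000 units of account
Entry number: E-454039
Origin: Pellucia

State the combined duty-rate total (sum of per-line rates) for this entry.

Line A: construction → 4-3; hand-operated → 4-3-2; reconditioned → 4-3-2-1. Scheduled 34%. Rothland agreement on 4-3-2: RVC ≥ 40% → 17% available; preferential 17%. → 17%.
Line B: construction → 4-3; pneumatic → 4-3-1; new → 4-3-1-1. Scheduled 28%. Pellucia agreement on 4-3-1: wholly obtained → 5% available; preferential 5%. → 5%.
Line C: metalworking → 4-4; hydraulic → 4-4-4; reconditioned → 4-4-4-3. Scheduled 2%. Pellucia agreement on 4-3-1: 4-4-4-3 not covered. → 2%.
Sum: 17% + 5% + 2% = 24%.

24%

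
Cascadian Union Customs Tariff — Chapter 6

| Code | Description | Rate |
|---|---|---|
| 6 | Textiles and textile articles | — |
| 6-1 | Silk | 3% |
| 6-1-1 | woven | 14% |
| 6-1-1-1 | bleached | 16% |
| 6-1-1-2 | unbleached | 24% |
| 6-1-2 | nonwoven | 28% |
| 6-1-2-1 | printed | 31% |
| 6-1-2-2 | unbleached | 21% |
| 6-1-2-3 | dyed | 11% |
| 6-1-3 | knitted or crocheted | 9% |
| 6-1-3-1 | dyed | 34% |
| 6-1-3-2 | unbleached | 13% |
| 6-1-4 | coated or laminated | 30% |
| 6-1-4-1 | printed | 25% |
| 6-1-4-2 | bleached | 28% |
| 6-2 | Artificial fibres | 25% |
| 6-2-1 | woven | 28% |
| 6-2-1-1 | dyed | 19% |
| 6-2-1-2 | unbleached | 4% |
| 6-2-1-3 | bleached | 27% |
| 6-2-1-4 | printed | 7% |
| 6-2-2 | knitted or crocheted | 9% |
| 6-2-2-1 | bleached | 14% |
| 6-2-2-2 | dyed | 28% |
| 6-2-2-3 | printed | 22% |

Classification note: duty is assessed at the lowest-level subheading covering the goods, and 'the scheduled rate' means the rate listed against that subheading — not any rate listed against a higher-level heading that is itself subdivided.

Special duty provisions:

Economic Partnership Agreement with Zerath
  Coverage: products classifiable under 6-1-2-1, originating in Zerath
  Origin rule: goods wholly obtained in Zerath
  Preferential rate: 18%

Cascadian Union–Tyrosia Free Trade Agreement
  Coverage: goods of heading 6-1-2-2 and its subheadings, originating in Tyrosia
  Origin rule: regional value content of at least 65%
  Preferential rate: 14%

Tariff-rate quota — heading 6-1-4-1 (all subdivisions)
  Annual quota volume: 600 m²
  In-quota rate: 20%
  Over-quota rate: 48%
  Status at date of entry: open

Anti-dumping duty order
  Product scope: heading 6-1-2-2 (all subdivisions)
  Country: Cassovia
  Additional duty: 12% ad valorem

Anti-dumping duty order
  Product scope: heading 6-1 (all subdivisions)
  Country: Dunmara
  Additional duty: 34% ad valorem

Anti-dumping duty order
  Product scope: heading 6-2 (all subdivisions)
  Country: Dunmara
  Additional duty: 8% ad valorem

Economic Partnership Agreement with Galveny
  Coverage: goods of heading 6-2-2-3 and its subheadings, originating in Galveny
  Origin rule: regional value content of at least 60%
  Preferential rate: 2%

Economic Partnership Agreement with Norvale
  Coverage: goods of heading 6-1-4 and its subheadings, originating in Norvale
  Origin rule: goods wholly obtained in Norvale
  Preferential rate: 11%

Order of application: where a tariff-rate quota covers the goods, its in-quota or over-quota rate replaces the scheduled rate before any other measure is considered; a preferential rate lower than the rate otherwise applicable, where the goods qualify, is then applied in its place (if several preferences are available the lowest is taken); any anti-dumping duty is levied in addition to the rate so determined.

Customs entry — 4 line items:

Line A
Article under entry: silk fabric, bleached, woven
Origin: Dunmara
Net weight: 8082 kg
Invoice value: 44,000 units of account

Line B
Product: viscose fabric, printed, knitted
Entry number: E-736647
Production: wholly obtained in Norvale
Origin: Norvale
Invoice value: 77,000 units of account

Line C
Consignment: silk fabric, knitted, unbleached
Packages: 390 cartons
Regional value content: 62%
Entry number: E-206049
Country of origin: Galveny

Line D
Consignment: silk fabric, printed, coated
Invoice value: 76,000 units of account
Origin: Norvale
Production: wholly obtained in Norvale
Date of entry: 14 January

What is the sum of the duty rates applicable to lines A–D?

96%

Line A: silk → 6-1; woven → 6-1-1; bleached → 6-1-1-1. Scheduled 16%. anti-dumping (Dunmara, 6-1): +34%; total 16% + 34% = 50%. → 50%.
Line B: viscose → 6-2; knitted → 6-2-2; printed → 6-2-2-3. Scheduled 22%. Norvale agreement on 6-1-4: 6-2-2-3 not covered. → 22%.
Line C: silk → 6-1; knitted → 6-1-3; unbleached → 6-1-3-2. Scheduled 13%. Galveny agreement on 6-2-2-3: 6-1-3-2 not covered. → 13%.
Line D: silk → 6-1; coated → 6-1-4; printed → 6-1-4-1. Scheduled 25%. quota on 6-1-4-1 open → in-quota 20%; Norvale agreement on 6-1-4: wholly obtained → 11% available; preferential 11%. → 11%.
Sum: 50% + 22% + 13% + 11% = 96%.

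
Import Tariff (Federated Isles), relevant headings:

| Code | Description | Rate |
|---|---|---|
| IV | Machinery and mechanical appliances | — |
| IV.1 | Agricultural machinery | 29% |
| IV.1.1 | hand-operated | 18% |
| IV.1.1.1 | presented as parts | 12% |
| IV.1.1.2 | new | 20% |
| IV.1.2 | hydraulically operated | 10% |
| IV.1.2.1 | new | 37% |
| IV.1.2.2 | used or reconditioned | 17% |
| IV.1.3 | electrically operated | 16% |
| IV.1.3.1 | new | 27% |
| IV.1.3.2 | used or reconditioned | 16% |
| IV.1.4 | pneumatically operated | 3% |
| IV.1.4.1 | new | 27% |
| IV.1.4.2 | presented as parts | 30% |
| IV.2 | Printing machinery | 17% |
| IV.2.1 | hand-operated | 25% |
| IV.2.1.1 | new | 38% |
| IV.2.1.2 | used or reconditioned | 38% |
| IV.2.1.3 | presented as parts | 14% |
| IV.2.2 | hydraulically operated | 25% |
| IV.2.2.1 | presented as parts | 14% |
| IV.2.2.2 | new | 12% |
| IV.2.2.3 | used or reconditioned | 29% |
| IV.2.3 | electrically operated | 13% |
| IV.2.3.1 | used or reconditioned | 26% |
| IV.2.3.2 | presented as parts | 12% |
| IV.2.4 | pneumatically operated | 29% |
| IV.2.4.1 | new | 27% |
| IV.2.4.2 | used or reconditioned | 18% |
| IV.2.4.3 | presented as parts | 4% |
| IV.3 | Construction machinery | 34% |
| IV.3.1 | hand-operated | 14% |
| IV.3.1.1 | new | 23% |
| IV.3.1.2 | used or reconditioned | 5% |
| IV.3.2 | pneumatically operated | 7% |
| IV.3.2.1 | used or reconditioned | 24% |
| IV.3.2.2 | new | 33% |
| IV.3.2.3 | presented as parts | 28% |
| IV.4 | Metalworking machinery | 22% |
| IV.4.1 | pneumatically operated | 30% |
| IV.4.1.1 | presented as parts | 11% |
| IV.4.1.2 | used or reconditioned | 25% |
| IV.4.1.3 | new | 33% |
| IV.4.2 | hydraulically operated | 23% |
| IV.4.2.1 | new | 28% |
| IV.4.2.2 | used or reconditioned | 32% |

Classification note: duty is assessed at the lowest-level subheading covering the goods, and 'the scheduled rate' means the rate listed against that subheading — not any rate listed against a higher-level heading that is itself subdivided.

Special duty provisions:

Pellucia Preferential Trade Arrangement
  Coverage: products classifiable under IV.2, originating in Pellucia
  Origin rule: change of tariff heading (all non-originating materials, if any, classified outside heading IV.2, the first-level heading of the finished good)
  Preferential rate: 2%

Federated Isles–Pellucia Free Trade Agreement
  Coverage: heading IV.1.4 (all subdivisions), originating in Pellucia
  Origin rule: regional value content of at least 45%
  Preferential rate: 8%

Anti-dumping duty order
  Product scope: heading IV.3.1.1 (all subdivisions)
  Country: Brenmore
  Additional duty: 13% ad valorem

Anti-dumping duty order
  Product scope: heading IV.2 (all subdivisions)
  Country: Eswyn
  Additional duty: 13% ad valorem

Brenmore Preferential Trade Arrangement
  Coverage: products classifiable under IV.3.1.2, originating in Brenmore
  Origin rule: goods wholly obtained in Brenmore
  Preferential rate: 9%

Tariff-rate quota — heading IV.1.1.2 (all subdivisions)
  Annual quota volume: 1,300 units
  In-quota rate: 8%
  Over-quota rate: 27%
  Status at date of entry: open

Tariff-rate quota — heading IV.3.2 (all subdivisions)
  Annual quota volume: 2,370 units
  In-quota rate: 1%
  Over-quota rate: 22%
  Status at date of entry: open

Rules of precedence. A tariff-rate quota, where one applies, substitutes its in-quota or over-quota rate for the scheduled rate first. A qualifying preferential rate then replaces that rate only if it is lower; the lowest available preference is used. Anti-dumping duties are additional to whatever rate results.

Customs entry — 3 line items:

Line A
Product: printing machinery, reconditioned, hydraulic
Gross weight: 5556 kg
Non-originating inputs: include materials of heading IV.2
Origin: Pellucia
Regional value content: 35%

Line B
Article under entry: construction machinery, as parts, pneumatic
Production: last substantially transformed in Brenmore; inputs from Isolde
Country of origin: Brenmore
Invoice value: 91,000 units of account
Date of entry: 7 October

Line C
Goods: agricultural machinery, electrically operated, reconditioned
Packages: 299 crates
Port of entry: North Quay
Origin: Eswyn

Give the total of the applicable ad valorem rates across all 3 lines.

46%

Line A: printing → IV.2; hydraulic → IV.2.2; reconditioned → IV.2.2.3. Scheduled 29%. Pellucia agreement on IV.2: CTH not met; Pellucia agreement on IV.1.4: IV.2.2.3 not covered. → 29%.
Line B: construction → IV.3; pneumatic → IV.3.2; as parts → IV.3.2.3. Scheduled 28%. quota on IV.3.2 open → in-quota 1%; Brenmore agreement on IV.3.1.2: IV.3.2.3 not covered. → 1%.
Line C: agricultural → IV.1; electrically operated → IV.1.3; reconditioned → IV.1.3.2. Scheduled 16%. No special measure applies. → 16%.
Sum: 29% + 1% + 16% = 46%.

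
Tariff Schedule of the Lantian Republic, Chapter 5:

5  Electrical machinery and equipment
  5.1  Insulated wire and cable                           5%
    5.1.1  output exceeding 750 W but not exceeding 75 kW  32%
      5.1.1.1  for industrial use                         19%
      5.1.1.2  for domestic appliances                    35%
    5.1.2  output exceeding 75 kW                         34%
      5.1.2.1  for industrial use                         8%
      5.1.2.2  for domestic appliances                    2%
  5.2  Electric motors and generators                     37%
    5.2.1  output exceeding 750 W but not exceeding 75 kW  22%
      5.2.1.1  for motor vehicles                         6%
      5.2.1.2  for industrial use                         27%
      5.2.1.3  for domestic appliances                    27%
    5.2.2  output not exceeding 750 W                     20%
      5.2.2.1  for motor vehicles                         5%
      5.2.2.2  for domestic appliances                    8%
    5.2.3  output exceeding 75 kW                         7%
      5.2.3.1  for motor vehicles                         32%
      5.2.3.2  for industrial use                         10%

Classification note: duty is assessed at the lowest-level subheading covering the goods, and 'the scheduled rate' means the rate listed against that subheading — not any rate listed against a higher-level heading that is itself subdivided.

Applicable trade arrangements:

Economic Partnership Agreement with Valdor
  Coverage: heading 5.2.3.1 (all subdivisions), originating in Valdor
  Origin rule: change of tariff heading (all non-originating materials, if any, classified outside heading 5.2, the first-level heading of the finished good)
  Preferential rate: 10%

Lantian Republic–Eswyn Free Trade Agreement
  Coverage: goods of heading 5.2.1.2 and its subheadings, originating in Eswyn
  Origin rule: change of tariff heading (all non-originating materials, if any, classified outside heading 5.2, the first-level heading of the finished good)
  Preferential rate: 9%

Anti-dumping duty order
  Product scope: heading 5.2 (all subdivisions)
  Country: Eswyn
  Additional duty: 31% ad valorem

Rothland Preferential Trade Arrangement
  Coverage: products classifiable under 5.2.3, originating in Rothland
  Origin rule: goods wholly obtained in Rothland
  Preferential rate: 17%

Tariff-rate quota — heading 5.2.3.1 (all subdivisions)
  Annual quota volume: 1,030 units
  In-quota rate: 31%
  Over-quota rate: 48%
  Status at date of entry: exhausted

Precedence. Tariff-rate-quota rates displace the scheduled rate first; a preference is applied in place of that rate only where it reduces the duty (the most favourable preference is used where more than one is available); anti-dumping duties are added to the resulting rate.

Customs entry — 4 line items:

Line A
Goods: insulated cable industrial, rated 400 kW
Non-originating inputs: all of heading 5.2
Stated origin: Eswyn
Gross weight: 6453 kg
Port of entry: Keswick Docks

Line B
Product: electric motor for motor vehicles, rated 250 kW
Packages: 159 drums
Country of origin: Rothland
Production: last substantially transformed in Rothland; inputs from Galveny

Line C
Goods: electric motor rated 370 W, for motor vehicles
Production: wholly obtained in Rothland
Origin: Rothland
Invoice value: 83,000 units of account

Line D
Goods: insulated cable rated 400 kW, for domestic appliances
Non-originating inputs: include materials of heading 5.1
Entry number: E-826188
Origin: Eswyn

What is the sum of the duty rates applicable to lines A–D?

63%

Line A: insulated cable → 5.1; rated 400 kW → 5.1.2; industrial → 5.1.2.1. Scheduled 8%. Eswyn agreement on 5.2.1.2: 5.1.2.1 not covered. → 8%.
Line B: electric motor → 5.2; rated 250 kW → 5.2.3; for motor vehicles → 5.2.3.1. Scheduled 32%. quota on 5.2.3.1 exhausted → over-quota 48%; Rothland agreement on 5.2.3: not wholly obtained. → 48%.
Line C: electric motor → 5.2; rated 370 W → 5.2.2; for motor vehicles → 5.2.2.1. Scheduled 5%. Rothland agreement on 5.2.3: 5.2.2.1 not covered. → 5%.
Line D: insulated cable → 5.1; rated 400 kW → 5.1.2; for domestic appliances → 5.1.2.2. Scheduled 2%. Eswyn agreement on 5.2.1.2: 5.1.2.2 not covered. → 2%.
Sum: 8% + 48% + 5% + 2% = 63%.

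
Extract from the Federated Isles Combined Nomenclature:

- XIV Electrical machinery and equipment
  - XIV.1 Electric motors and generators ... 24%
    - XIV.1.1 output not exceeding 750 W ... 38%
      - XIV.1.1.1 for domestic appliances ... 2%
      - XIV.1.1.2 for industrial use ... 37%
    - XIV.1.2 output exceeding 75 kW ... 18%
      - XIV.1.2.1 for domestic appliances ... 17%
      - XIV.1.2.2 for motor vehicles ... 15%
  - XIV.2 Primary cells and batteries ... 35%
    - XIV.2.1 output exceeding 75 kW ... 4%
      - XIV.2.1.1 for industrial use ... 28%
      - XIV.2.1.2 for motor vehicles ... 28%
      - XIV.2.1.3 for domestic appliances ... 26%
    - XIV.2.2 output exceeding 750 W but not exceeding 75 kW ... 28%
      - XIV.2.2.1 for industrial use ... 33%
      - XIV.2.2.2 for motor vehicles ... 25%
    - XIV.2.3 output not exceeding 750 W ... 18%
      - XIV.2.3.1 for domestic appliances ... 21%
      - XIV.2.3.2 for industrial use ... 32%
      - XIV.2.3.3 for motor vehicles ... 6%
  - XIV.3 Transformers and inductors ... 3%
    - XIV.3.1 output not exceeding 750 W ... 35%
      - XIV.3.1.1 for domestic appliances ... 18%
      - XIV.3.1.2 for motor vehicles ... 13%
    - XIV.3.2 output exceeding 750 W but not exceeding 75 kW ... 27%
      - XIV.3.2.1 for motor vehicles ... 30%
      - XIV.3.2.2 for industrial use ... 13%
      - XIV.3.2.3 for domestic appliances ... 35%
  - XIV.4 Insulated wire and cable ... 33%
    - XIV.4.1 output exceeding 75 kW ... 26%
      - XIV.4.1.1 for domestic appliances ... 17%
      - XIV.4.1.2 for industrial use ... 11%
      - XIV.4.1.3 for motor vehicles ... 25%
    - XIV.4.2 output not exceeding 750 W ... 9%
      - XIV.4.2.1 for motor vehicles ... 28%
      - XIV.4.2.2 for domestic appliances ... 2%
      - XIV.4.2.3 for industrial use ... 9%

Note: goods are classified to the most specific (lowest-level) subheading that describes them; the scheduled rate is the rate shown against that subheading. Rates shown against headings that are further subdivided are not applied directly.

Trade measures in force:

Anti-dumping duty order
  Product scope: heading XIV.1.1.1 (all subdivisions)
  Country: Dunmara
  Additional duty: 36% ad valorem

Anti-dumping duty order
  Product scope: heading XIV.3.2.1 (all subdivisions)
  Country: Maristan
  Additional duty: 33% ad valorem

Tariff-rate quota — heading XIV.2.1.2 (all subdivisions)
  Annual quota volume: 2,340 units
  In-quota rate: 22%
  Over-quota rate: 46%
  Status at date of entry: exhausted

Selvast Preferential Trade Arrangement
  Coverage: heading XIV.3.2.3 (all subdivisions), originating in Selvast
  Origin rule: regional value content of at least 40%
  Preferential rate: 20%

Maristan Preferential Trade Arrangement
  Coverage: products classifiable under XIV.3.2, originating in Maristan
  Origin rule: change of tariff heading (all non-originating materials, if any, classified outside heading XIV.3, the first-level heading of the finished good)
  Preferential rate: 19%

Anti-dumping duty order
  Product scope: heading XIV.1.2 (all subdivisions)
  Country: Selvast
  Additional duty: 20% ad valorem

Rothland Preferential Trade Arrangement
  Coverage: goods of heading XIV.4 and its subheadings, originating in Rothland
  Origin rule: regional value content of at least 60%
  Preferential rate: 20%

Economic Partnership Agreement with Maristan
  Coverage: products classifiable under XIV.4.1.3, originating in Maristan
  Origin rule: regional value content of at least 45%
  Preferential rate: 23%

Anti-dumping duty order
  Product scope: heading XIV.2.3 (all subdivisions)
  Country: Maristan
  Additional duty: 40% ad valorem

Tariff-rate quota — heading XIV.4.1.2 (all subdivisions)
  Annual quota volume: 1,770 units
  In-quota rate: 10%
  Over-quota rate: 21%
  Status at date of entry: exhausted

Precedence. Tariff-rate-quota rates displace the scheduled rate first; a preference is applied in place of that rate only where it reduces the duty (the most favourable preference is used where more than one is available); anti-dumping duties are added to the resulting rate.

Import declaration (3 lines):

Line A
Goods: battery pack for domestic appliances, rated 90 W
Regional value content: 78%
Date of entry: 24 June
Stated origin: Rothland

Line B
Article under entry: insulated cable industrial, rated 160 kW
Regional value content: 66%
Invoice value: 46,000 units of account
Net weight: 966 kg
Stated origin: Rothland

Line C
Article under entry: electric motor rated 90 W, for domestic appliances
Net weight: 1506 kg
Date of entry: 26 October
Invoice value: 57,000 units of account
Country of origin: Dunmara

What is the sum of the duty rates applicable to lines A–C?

79%

Line A: battery pack → XIV.2; rated 90 W → XIV.2.3; for domestic appliances → XIV.2.3.1. Scheduled 21%. Rothland agreement on XIV.4: XIV.2.3.1 not covered. → 21%.
Line B: insulated cable → XIV.4; rated 160 kW → XIV.4.1; industrial → XIV.4.1.2. Scheduled 11%. quota on XIV.4.1.2 exhausted → over-quota 21%; Rothland agreement on XIV.4: RVC ≥ 60% → 20% available; preferential 20%. → 20%.
Line C: electric motor → XIV.1; rated 90 W → XIV.1.1; for domestic appliances → XIV.1.1.1. Scheduled 2%. anti-dumping (Dunmara, XIV.1.1.1): +36%; total 2% + 36% = 38%. → 38%.
Sum: 21% + 20% + 38% = 79%.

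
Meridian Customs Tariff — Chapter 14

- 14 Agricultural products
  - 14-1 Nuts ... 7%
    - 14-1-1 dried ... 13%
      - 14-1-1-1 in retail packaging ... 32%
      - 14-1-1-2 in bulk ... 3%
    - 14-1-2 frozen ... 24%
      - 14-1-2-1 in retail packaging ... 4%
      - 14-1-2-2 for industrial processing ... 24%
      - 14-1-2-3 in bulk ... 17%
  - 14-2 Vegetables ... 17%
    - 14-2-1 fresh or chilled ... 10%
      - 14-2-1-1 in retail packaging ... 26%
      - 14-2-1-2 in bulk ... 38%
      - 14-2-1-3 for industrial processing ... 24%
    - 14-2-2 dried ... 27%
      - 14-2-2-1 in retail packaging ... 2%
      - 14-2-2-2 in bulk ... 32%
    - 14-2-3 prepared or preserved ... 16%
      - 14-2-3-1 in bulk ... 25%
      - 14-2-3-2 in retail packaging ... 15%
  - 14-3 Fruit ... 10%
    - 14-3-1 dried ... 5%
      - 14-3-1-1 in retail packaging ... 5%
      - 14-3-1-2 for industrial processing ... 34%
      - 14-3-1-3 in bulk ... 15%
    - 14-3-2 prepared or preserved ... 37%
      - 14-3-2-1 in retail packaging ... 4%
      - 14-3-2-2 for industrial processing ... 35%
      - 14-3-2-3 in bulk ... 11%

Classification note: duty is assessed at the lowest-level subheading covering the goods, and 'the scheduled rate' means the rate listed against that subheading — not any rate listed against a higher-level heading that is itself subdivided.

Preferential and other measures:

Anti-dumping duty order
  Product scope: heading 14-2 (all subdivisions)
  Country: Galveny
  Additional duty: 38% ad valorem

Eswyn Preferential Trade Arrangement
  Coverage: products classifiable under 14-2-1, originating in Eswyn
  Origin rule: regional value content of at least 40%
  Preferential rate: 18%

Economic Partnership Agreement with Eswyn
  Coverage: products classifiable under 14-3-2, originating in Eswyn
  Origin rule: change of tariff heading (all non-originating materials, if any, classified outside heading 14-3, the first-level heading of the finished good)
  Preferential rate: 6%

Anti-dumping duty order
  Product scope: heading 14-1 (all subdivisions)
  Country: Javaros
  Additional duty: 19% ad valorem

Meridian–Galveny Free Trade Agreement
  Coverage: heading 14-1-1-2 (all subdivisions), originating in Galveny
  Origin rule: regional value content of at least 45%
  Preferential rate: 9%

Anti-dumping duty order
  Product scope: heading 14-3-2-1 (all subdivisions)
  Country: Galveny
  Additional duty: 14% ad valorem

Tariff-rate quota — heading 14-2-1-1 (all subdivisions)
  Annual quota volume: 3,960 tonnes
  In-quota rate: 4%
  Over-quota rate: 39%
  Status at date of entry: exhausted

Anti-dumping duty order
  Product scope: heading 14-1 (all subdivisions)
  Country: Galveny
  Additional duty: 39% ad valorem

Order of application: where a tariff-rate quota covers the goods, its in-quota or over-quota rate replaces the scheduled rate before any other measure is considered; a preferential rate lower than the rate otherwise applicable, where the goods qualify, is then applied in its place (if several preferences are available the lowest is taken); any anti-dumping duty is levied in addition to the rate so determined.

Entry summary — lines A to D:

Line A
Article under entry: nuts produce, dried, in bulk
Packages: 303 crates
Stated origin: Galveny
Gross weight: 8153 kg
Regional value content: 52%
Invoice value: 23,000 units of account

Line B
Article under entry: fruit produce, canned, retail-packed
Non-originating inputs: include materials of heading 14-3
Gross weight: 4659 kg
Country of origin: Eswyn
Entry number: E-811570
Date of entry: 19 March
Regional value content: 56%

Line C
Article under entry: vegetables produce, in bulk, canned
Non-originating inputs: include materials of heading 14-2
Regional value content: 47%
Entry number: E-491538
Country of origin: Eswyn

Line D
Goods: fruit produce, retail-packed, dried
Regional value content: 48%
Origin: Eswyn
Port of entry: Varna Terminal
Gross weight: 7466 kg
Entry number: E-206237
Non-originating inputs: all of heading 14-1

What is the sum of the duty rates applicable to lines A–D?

76%

Line A: nuts → 14-1; dried → 14-1-1; in bulk → 14-1-1-2. Scheduled 3%. Galveny agreement on 14-1-1-2: RVC ≥ 45% → 9% available; preference 9% not lower than 3% → no reduction; anti-dumping (Galveny, 14-1): +39%; total 3% + 39% = 42%. → 42%.
Line B: fruit → 14-3; canned → 14-3-2; retail-packed → 14-3-2-1. Scheduled 4%. Eswyn agreement on 14-2-1: 14-3-2-1 not covered; Eswyn agreement on 14-3-2: CTH not met. → 4%.
Line C: vegetables → 14-2; canned → 14-2-3; in bulk → 14-2-3-1. Scheduled 25%. Eswyn agreement on 14-2-1: 14-2-3-1 not covered; Eswyn agreement on 14-3-2: 14-2-3-1 not covered. → 25%.
Line D: fruit → 14-3; dried → 14-3-1; retail-packed → 14-3-1-1. Scheduled 5%. Eswyn agreement on 14-2-1: 14-3-1-1 not covered; Eswyn agreement on 14-3-2: 14-3-1-1 not covered. → 5%.
Sum: 42% + 4% + 25% + 5% = 76%.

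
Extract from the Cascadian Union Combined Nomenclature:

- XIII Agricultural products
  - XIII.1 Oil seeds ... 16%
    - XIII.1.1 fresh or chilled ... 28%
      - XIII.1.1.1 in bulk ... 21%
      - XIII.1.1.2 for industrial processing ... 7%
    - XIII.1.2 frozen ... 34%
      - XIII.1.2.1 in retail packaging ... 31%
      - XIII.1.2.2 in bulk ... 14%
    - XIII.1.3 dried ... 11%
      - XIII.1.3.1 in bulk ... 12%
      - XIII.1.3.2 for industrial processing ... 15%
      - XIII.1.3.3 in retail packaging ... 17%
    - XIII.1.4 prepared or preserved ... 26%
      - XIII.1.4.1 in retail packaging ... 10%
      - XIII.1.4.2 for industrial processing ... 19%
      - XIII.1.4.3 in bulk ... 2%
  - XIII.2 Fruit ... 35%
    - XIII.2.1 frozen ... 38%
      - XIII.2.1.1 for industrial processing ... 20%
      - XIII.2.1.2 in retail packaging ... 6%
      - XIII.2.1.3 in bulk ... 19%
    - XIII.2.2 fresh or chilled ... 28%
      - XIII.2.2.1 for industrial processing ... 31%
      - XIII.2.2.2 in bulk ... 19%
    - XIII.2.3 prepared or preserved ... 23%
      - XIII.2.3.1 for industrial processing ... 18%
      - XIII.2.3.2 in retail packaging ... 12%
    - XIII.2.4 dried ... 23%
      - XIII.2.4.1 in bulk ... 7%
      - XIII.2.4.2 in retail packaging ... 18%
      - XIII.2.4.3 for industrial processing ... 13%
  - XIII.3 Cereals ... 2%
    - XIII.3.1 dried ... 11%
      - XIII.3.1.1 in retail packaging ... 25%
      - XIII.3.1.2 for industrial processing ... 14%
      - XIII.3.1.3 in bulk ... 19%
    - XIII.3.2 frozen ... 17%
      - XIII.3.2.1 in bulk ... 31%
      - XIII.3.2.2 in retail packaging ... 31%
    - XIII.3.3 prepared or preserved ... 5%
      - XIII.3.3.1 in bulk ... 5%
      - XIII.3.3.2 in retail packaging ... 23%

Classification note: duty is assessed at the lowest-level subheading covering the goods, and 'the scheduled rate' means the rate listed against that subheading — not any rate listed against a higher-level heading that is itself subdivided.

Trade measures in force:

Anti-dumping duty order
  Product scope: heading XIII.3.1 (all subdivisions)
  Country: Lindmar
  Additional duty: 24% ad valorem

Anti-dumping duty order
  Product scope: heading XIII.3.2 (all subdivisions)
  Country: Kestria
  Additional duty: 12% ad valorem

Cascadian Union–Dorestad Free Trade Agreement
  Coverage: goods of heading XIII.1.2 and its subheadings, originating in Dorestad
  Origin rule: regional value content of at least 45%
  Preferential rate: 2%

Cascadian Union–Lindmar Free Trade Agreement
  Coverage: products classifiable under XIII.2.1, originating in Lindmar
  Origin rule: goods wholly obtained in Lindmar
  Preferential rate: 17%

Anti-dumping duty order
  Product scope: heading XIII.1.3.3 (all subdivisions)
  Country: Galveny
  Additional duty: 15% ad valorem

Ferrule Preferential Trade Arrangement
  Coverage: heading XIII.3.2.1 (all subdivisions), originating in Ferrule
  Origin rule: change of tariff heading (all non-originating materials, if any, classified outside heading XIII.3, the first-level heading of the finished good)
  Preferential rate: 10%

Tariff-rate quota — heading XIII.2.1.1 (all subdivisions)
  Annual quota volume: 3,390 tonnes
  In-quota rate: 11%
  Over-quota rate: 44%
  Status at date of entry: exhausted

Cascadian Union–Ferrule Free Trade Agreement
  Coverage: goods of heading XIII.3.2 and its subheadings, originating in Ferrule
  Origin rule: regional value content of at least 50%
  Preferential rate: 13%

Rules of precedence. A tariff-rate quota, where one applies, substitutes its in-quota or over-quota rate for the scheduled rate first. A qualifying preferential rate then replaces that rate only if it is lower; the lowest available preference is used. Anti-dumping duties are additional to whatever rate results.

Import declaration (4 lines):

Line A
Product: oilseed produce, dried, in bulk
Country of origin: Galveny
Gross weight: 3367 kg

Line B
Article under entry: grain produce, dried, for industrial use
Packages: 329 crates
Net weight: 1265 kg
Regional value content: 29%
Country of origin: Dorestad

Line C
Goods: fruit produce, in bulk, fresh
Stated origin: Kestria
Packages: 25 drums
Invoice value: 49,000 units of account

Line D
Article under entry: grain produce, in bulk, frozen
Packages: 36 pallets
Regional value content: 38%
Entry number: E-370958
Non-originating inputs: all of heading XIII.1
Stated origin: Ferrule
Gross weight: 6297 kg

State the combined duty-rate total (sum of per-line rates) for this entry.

Line A: oilseed → XIII.1; dried → XIII.1.3; in bulk → XIII.1.3.1. Scheduled 12%. No special measure applies. → 12%.
Line B: grain → XIII.3; dried → XIII.3.1; for industrial use → XIII.3.1.2. Scheduled 14%. Dorestad agreement on XIII.1.2: XIII.3.1.2 not covered. → 14%.
Line C: fruit → XIII.2; fresh → XIII.2.2; in bulk → XIII.2.2.2. Scheduled 19%. No special measure applies. → 19%.
Line D: grain → XIII.3; frozen → XIII.3.2; in bulk → XIII.3.2.1. Scheduled 31%. Ferrule agreement on XIII.3.2.1: CTH met → 10% available; Ferrule agreement on XIII.3.2: RVC < 50%; preferential 10%. → 10%.
Sum: 12% + 14% + 19% + 10% = 55%.

55%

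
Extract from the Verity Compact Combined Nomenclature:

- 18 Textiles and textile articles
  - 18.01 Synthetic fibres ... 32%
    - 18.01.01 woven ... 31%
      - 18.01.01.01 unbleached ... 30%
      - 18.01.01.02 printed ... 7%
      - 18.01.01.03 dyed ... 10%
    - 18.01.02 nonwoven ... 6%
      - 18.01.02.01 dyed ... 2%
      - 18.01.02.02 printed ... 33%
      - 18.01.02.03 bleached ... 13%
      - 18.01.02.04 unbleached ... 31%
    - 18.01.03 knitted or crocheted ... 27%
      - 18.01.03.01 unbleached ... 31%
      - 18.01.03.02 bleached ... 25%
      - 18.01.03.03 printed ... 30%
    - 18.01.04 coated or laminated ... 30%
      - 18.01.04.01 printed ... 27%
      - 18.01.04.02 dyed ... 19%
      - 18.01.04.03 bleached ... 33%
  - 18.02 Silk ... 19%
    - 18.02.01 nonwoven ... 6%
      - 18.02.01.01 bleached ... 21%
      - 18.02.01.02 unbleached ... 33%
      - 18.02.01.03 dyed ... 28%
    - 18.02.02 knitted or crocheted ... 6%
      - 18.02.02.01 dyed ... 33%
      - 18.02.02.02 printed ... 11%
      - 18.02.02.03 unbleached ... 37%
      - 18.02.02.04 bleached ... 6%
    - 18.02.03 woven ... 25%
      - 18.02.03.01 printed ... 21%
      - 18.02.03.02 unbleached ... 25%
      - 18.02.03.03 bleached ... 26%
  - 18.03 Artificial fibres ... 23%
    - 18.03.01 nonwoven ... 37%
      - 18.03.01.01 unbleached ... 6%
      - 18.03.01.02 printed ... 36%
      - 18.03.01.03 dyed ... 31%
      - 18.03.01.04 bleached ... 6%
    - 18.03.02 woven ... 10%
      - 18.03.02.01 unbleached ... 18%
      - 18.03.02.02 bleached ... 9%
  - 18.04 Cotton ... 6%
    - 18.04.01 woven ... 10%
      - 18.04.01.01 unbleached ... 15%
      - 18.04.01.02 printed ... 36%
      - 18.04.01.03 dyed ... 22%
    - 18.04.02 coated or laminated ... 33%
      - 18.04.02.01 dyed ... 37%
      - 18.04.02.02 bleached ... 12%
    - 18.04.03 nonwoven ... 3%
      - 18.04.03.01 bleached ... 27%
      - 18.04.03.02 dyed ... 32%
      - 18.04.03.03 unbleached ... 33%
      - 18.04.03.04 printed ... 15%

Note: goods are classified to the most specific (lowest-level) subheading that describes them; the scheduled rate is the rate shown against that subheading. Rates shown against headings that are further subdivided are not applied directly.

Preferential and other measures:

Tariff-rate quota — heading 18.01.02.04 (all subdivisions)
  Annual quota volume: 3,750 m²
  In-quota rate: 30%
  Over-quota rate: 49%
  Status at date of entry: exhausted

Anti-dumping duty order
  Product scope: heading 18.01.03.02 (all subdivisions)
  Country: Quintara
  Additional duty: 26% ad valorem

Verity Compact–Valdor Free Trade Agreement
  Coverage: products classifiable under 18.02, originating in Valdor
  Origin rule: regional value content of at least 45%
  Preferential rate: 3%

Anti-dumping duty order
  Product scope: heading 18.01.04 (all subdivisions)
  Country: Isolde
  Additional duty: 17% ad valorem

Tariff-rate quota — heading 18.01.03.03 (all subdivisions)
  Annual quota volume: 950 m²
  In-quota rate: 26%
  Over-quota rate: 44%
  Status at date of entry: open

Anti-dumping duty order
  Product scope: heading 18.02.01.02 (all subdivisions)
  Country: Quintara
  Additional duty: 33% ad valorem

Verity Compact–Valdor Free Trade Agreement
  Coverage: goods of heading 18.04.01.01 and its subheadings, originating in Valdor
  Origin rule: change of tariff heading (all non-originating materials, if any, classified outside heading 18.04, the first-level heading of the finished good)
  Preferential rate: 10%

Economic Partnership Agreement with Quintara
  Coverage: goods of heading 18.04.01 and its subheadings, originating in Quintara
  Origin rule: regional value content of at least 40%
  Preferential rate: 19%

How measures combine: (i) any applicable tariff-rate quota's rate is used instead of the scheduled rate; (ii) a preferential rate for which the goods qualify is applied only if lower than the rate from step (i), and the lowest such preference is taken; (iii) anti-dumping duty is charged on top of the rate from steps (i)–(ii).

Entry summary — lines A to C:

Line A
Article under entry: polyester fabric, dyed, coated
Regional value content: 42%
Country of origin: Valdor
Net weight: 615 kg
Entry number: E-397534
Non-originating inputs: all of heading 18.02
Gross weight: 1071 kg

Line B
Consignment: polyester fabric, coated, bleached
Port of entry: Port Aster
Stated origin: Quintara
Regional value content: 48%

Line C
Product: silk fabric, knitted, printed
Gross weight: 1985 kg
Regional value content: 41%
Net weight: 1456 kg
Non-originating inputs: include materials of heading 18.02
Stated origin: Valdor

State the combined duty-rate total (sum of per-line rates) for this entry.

Line A: polyester → 18.01; coated → 18.01.04; dyed → 18.01.04.02. Scheduled 19%. Valdor agreement on 18.02: 18.01.04.02 not covered; Valdor agreement on 18.04.01.01: 18.01.04.02 not covered. → 19%.
Line B: polyester → 18.01; coated → 18.01.04; bleached → 18.01.04.03. Scheduled 33%. Quintara agreement on 18.04.01: 18.01.04.03 not covered. → 33%.
Line C: silk → 18.02; knitted → 18.02.02; printed → 18.02.02.02. Scheduled 11%. Valdor agreement on 18.02: RVC < 45%; Valdor agreement on 18.04.01.01: 18.02.02.02 not covered. → 11%.
Sum: 19% + 33% + 11% = 63%.

63%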